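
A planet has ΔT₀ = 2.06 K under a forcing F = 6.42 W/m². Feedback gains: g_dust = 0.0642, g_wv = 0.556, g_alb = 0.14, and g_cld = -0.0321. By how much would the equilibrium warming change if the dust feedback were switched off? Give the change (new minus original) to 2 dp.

-1.45 K

Original: g = 0.7281, ΔT = 2.06/(1−0.7281) = 7.5763 K.
Without dust: g' = 0.6639, ΔT' = 2.06/(1−0.6639) = 6.1291 K.
Change = 6.1291 − 7.5763 = -1.45 K.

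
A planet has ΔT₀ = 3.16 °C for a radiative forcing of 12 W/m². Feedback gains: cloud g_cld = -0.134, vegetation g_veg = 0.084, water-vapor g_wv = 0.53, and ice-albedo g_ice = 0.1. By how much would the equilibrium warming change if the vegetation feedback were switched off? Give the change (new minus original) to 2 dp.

-1.25 °C

Original: g = 0.58, ΔT = 3.16/(1−0.58) = 7.5238 °C.
Without vegetation: g' = 0.496, ΔT' = 3.16/(1−0.496) = 6.2698 °C.
Change = 6.2698 − 7.5238 = -1.25 °C.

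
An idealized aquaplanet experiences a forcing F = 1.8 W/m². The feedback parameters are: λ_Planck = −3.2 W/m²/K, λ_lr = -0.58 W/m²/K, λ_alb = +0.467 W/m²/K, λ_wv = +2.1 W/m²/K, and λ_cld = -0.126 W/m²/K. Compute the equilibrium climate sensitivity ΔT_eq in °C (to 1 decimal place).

Net feedback parameter λ = (−3.2) + (-0.58) + (+0.467) + (+2.1) + (-0.126) = -1.339 W/m²/K.
ΔT = −F/λ = −1.8/(-1.339) = 1.3 °C.

1.3 °C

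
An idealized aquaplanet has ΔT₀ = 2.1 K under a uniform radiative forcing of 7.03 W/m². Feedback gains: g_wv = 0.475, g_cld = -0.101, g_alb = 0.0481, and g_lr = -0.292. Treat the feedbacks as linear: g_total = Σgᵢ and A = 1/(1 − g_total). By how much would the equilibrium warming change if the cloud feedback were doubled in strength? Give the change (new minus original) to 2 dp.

Original: g = 0.1301, ΔT = 2.1/(1−0.1301) = 2.4141 K.
With doubled cloud: g' = 0.0291, ΔT' = 2.1/(1−0.0291) = 2.1629 K.
Change = 2.1629 − 2.4141 = -0.25 K.

-0.25 K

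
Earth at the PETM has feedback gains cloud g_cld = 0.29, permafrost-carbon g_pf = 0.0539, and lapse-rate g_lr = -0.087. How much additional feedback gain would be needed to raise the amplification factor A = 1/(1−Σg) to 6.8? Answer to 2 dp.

Current total gain = 0.2569.
Target gain for A = 6.8: g* = 1 − 1/6.8 = 0.8529.
Additional gain needed = 0.8529 − 0.2569 = 0.60.

0.60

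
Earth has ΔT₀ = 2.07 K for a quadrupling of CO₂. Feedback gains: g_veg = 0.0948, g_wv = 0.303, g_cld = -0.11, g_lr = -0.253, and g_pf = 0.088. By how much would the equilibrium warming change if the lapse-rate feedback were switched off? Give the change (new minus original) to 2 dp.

0.96 K

Original: g = 0.1228, ΔT = 2.07/(1−0.1228) = 2.3598 K.
Without lapse-rate: g' = 0.3758, ΔT' = 2.07/(1−0.3758) = 3.3162 K.
Change = 3.3162 − 2.3598 = 0.96 K.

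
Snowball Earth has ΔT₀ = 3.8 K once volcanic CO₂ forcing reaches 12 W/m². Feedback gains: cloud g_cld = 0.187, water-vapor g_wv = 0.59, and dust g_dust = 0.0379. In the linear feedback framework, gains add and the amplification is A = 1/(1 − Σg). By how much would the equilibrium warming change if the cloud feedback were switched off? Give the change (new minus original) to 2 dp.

Original: g = 0.8149, ΔT = 3.8/(1−0.8149) = 20.5294 K.
Without cloud: g' = 0.6279, ΔT' = 3.8/(1−0.6279) = 10.2123 K.
Change = 10.2123 − 20.5294 = -10.32 K.

-10.32 K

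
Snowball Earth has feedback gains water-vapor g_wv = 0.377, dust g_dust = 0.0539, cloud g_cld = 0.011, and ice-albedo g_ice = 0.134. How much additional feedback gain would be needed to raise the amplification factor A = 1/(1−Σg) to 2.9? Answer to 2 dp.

Current total gain = 0.5759.
Target gain for A = 2.9: g* = 1 − 1/2.9 = 0.6552.
Additional gain needed = 0.6552 − 0.5759 = 0.08.

0.08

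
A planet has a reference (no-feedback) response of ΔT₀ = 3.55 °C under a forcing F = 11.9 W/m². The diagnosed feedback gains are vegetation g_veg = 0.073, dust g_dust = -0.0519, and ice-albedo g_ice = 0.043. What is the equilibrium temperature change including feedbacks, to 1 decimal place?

3.8 °C

Total gain g = 0.073 − 0.0519 + 0.043 = 0.0641.
Amplification A = 1/(1 − 0.0641) = 1.068.
ΔT = 3.55 × 1.068 = 3.8 °C.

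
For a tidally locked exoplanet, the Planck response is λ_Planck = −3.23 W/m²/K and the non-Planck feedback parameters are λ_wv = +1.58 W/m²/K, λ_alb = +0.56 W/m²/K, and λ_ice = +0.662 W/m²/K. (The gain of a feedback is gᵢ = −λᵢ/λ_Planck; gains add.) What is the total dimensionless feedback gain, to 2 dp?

Convert to gains: g_wv = 1.58/3.23 = 0.4892; g_alb = 0.56/3.23 = 0.1734; g_ice = 0.662/3.23 = 0.205.
Total gain g = 0.8676.

0.87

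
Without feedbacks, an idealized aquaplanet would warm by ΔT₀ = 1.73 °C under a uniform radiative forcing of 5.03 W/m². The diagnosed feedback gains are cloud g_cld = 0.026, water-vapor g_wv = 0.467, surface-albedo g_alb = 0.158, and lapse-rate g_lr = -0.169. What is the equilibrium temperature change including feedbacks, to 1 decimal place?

Total gain g = 0.026 + 0.467 + 0.158 − 0.169 = 0.482.
Amplification A = 1/(1 − 0.482) = 1.931.
ΔT = 1.73 × 1.931 = 3.3 °C.

3.3 °C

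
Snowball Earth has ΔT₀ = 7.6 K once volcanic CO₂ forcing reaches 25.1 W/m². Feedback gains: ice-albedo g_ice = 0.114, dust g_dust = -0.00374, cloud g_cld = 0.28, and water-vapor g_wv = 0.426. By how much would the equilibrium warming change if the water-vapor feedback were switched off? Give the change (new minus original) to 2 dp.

Original: g = 0.81626, ΔT = 7.6/(1−0.81626) = 41.3628 K.
Without water-vapor: g' = 0.39026, ΔT' = 7.6/(1−0.39026) = 12.4643 K.
Change = 12.4643 − 41.3628 = -28.90 K.

-28.90 K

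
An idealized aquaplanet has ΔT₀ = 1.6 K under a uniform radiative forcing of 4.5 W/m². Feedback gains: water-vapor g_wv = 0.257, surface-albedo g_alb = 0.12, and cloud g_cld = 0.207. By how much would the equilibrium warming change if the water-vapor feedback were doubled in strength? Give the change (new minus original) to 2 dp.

Original: g = 0.584, ΔT = 1.6/(1−0.584) = 3.8462 K.
With doubled water-vapor: g' = 0.841, ΔT' = 1.6/(1−0.841) = 10.0629 K.
Change = 10.0629 − 3.8462 = 6.22 K.

6.22 K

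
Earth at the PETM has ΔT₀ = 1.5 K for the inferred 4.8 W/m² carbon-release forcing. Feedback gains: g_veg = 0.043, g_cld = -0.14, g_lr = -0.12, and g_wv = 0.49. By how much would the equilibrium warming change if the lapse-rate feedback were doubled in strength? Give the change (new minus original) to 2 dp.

-0.29 K

Original: g = 0.273, ΔT = 1.5/(1−0.273) = 2.0633 K.
With doubled lapse-rate: g' = 0.153, ΔT' = 1.5/(1−0.153) = 1.7710 K.
Change = 1.7710 − 2.0633 = -0.29 K.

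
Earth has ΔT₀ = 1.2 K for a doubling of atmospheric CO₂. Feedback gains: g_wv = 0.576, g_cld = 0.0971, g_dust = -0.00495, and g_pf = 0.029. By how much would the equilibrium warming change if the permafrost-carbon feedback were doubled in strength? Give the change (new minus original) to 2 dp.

Original: g = 0.69715, ΔT = 1.2/(1−0.69715) = 3.9624 K.
With doubled permafrost-carbon: g' = 0.72615, ΔT' = 1.2/(1−0.72615) = 4.3820 K.
Change = 4.3820 − 3.9624 = 0.42 K.

0.42 K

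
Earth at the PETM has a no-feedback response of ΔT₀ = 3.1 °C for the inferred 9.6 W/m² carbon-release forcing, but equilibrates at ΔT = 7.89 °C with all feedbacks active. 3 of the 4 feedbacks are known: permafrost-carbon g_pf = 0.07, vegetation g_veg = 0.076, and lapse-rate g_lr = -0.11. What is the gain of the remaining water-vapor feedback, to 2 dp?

Amplification A = ΔT/ΔT₀ = 7.89/3.1 = 2.545.
Total gain g = 1 − 1/A = 1 − 1/2.545 = 0.6071.
Known gains sum to 0.07 + 0.076 − 0.11 = 0.036.
g_wv = 0.6071 − 0.036 = 0.57.

0.57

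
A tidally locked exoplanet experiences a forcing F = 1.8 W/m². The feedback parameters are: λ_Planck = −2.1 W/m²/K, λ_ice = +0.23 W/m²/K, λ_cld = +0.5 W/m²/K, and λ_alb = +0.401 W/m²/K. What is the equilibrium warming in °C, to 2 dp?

1.86 °C

Net feedback parameter λ = (−2.1) + (+0.23) + (+0.5) + (+0.401) = -0.969 W/m²/K.
ΔT = −F/λ = −1.8/(-0.969) = 1.86 °C.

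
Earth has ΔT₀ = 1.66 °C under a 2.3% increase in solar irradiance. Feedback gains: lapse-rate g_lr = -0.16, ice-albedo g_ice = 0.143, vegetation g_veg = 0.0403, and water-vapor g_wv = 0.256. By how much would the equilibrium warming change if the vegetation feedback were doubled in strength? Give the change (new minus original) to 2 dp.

0.14 °C

Original: g = 0.2793, ΔT = 1.66/(1−0.2793) = 2.3033 °C.
With doubled vegetation: g' = 0.3196, ΔT' = 1.66/(1−0.3196) = 2.4397 °C.
Change = 2.4397 − 2.3033 = 0.14 °C.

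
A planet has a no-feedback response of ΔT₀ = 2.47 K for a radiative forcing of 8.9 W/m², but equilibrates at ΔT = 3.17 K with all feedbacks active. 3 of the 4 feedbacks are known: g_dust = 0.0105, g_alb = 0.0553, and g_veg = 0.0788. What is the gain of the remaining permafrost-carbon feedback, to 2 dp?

Amplification A = ΔT/ΔT₀ = 3.17/2.47 = 1.283.
Total gain g = 1 − 1/A = 1 − 1/1.283 = 0.2206.
Known gains sum to 0.0105 + 0.0553 + 0.0788 = 0.1446.
g_pf = 0.2206 − 0.1446 = 0.08.

0.08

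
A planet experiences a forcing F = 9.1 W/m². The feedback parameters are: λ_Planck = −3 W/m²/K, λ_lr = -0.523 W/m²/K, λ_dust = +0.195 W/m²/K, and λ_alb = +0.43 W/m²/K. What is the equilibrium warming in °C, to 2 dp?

3.14 °C

Net feedback parameter λ = (−3) + (-0.523) + (+0.195) + (+0.43) = -2.898 W/m²/K.
ΔT = −F/λ = −9.1/(-2.898) = 3.14 °C.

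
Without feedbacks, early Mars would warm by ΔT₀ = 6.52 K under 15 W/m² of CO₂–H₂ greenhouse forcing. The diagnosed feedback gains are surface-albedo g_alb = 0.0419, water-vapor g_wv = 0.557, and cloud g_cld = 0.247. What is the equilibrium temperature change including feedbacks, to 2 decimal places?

Total gain g = 0.0419 + 0.557 + 0.247 = 0.8459.
Amplification A = 1/(1 − 0.8459) = 6.489.
ΔT = 6.52 × 6.489 = 42.31 K.

42.31 K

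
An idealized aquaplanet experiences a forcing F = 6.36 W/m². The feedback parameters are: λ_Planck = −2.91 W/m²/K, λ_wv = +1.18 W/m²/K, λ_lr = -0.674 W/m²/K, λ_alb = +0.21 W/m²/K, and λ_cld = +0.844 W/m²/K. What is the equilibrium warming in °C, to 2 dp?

4.71 °C

Net feedback parameter λ = (−2.91) + (+1.18) + (-0.674) + (+0.21) + (+0.844) = -1.35 W/m²/K.
ΔT = −F/λ = −6.36/(-1.35) = 4.71 °C.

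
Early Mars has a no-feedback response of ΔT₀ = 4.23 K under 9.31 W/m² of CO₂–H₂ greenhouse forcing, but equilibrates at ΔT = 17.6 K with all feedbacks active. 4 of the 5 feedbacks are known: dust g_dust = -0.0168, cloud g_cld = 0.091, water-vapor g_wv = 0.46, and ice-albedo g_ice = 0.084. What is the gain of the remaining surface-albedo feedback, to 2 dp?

Amplification A = ΔT/ΔT₀ = 17.6/4.23 = 4.161.
Total gain g = 1 − 1/A = 1 − 1/4.161 = 0.7597.
Known gains sum to -0.0168 + 0.091 + 0.46 + 0.084 = 0.6182.
g_alb = 0.7597 − 0.6182 = 0.14.

0.14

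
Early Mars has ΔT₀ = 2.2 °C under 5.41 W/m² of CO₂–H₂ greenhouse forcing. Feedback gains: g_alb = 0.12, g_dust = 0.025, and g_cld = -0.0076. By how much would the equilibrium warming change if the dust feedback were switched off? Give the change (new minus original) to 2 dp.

-0.07 °C

Original: g = 0.1374, ΔT = 2.2/(1−0.1374) = 2.5504 °C.
Without dust: g' = 0.1124, ΔT' = 2.2/(1−0.1124) = 2.4786 °C.
Change = 2.4786 − 2.5504 = -0.07 °C.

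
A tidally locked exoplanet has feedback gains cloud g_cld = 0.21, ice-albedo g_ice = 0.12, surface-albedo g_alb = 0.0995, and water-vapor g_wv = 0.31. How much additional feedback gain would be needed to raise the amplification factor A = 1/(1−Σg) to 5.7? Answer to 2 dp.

0.09

Current total gain = 0.7395.
Target gain for A = 5.7: g* = 1 − 1/5.7 = 0.8246.
Additional gain needed = 0.8246 − 0.7395 = 0.09.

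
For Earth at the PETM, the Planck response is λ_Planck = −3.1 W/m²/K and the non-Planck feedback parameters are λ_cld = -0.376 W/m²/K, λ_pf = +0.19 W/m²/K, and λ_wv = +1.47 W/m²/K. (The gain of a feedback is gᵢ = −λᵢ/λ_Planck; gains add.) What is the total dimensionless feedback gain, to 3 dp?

0.414

Convert to gains: g_cld = -0.376/3.1 = -0.1213; g_pf = 0.19/3.1 = 0.06129; g_wv = 1.47/3.1 = 0.4742.
Total gain g = 0.41419.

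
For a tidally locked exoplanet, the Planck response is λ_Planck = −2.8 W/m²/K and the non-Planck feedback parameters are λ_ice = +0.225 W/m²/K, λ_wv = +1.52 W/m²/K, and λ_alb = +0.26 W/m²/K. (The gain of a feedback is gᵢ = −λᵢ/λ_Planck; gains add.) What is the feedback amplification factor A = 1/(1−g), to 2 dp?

3.52

Convert to gains: g_ice = 0.225/2.8 = 0.08036; g_wv = 1.52/2.8 = 0.5429; g_alb = 0.26/2.8 = 0.09286.
Total gain g = 0.71612.
A = 1/(1 − 0.71612) = 3.52.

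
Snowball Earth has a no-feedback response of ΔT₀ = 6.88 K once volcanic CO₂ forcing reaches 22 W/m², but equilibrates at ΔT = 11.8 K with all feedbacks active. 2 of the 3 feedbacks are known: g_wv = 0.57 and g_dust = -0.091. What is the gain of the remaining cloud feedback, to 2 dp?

-0.06

Amplification A = ΔT/ΔT₀ = 11.8/6.88 = 1.715.
Total gain g = 1 − 1/A = 1 − 1/1.715 = 0.4169.
Known gains sum to 0.57 − 0.091 = 0.479.
g_cld = 0.4169 − 0.479 = -0.06.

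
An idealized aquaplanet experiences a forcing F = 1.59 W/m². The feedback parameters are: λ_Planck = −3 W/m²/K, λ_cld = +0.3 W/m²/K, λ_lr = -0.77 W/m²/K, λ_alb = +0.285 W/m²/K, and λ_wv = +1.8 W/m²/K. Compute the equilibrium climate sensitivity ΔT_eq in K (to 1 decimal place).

1.1 K

Net feedback parameter λ = (−3) + (+0.3) + (-0.77) + (+0.285) + (+1.8) = -1.385 W/m²/K.
ΔT = −F/λ = −1.59/(-1.385) = 1.1 K.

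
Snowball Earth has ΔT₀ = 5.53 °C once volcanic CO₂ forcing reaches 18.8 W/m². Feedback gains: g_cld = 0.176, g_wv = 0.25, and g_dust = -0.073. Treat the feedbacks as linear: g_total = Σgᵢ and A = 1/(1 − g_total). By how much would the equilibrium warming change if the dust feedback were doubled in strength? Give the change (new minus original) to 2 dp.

-0.87 °C

Original: g = 0.353, ΔT = 5.53/(1−0.353) = 8.5471 °C.
With doubled dust: g' = 0.28, ΔT' = 5.53/(1−0.28) = 7.6806 °C.
Change = 7.6806 − 8.5471 = -0.87 °C.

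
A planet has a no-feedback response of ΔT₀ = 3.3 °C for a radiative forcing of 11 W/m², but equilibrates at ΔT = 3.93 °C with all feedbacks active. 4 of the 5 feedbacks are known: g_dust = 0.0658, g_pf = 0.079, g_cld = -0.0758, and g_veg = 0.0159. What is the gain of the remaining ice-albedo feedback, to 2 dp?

0.08

Amplification A = ΔT/ΔT₀ = 3.93/3.3 = 1.191.
Total gain g = 1 − 1/A = 1 − 1/1.191 = 0.1604.
Known gains sum to 0.0658 + 0.079 − 0.0758 + 0.0159 = 0.0849.
g_ice = 0.1604 − 0.0849 = 0.08.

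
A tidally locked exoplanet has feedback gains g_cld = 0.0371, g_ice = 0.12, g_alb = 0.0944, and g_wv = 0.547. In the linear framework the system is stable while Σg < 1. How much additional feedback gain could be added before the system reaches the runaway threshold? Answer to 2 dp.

0.20

Current total gain = 0.0371 + 0.12 + 0.0944 + 0.547 = 0.7985.
Margin to runaway = 1 − 0.7985 = 0.20.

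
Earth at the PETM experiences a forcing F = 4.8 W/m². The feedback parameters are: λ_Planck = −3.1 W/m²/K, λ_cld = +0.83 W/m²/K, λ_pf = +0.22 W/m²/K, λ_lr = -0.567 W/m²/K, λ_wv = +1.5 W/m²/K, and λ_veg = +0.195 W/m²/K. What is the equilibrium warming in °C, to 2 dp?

5.21 °C

Net feedback parameter λ = (−3.1) + (+0.83) + (+0.22) + (-0.567) + (+1.5) + (+0.195) = -0.922 W/m²/K.
ΔT = −F/λ = −4.8/(-0.922) = 5.21 °C.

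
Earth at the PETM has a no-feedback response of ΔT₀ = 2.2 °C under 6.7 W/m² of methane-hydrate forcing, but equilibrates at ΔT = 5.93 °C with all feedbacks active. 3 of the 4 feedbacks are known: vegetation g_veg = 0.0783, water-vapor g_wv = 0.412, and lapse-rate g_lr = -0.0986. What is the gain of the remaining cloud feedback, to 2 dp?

0.24

Amplification A = ΔT/ΔT₀ = 5.93/2.2 = 2.695.
Total gain g = 1 − 1/A = 1 − 1/2.695 = 0.6289.
Known gains sum to 0.0783 + 0.412 − 0.0986 = 0.3917.
g_cld = 0.6289 − 0.3917 = 0.24.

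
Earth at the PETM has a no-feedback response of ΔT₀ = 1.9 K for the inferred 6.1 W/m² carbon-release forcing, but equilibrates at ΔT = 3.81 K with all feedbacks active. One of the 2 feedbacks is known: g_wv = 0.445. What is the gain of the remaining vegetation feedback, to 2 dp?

Amplification A = ΔT/ΔT₀ = 3.81/1.9 = 2.005.
Total gain g = 1 − 1/A = 1 − 1/2.005 = 0.5012.
The known gain is 0.445.
g_veg = 0.5012 − 0.445 = 0.06.

0.06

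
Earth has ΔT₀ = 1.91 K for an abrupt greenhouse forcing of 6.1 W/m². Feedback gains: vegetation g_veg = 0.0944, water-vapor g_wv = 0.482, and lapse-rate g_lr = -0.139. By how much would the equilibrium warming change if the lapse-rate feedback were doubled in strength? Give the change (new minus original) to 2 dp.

-0.67 K

Original: g = 0.4374, ΔT = 1.91/(1−0.4374) = 3.3950 K.
With doubled lapse-rate: g' = 0.2984, ΔT' = 1.91/(1−0.2984) = 2.7223 K.
Change = 2.7223 − 3.3950 = -0.67 K.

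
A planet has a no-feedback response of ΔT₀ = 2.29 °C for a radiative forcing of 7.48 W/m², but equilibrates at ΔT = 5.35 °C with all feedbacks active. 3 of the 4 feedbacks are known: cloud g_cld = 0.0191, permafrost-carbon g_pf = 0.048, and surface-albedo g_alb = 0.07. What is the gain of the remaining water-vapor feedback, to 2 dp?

0.43

Amplification A = ΔT/ΔT₀ = 5.35/2.29 = 2.336.
Total gain g = 1 − 1/A = 1 − 1/2.336 = 0.5719.
Known gains sum to 0.0191 + 0.048 + 0.07 = 0.1371.
g_wv = 0.5719 − 0.1371 = 0.43.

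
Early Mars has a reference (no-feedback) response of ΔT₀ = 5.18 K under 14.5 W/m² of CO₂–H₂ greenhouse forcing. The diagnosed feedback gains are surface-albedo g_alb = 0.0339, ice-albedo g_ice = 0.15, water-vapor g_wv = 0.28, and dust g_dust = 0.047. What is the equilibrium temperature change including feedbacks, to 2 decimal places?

10.59 K

Total gain g = 0.0339 + 0.15 + 0.28 + 0.047 = 0.5109.
Amplification A = 1/(1 − 0.5109) = 2.045.
ΔT = 5.18 × 2.045 = 10.59 K.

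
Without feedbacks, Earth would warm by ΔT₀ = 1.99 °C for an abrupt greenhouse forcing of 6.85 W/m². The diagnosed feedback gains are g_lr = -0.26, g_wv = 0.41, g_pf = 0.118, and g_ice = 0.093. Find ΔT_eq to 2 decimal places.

Total gain g = -0.26 + 0.41 + 0.118 + 0.093 = 0.361.
Amplification A = 1/(1 − 0.361) = 1.565.
ΔT = 1.99 × 1.565 = 3.11 °C.

3.11 °C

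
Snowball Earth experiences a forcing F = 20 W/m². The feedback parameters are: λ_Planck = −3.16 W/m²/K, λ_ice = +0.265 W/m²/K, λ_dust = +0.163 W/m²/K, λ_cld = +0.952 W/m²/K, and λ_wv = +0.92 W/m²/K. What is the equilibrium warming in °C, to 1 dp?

Net feedback parameter λ = (−3.16) + (+0.265) + (+0.163) + (+0.952) + (+0.92) = -0.86 W/m²/K.
ΔT = −F/λ = −20/(-0.86) = 23.3 °C.

23.3 °C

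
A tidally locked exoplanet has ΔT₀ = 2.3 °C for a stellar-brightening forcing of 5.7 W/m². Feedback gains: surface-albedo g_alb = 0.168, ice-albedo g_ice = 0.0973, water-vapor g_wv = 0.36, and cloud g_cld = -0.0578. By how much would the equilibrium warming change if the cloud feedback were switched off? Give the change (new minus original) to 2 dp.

0.82 °C

Original: g = 0.5675, ΔT = 2.3/(1−0.5675) = 5.3179 °C.
Without cloud: g' = 0.6253, ΔT' = 2.3/(1−0.6253) = 6.1382 °C.
Change = 6.1382 − 5.3179 = 0.82 °C.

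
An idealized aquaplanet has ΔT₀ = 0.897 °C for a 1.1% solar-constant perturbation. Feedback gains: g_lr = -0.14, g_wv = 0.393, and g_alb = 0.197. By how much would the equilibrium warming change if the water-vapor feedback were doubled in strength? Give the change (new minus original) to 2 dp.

Original: g = 0.45, ΔT = 0.897/(1−0.45) = 1.6309 °C.
With doubled water-vapor: g' = 0.843, ΔT' = 0.897/(1−0.843) = 5.7134 °C.
Change = 5.7134 − 1.6309 = 4.08 °C.

4.08 °C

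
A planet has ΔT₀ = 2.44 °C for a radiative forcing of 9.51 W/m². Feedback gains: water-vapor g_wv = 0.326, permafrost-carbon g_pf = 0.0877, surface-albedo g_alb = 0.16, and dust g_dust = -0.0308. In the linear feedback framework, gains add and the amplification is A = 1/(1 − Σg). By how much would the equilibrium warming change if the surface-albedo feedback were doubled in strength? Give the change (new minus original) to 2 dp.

Original: g = 0.5429, ΔT = 2.44/(1−0.5429) = 5.3380 °C.
With doubled surface-albedo: g' = 0.7029, ΔT' = 2.44/(1−0.7029) = 8.2127 °C.
Change = 8.2127 − 5.3380 = 2.87 °C.

2.87 °C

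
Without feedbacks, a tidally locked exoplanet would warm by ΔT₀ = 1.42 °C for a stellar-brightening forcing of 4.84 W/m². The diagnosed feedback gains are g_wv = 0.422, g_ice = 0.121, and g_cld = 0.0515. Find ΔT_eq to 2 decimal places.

3.50 °C

Total gain g = 0.422 + 0.121 + 0.0515 = 0.5945.
Amplification A = 1/(1 − 0.5945) = 2.466.
ΔT = 1.42 × 2.466 = 3.50 °C.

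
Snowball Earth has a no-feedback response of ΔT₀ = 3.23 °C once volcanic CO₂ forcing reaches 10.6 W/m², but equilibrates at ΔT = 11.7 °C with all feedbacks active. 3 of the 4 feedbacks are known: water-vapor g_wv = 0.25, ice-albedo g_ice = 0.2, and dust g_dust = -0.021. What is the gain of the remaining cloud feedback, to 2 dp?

Amplification A = ΔT/ΔT₀ = 11.7/3.23 = 3.622.
Total gain g = 1 − 1/A = 1 − 1/3.622 = 0.7239.
Known gains sum to 0.25 + 0.2 − 0.021 = 0.429.
g_cld = 0.7239 − 0.429 = 0.29.

0.29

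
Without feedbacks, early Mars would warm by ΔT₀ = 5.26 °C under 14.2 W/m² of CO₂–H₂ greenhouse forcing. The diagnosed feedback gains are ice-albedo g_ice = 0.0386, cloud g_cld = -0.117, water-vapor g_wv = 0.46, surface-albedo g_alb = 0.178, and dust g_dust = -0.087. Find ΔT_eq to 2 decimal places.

9.97 °C

Total gain g = 0.0386 − 0.117 + 0.46 + 0.178 − 0.087 = 0.4726.
Amplification A = 1/(1 − 0.4726) = 1.896.
ΔT = 5.26 × 1.896 = 9.97 °C.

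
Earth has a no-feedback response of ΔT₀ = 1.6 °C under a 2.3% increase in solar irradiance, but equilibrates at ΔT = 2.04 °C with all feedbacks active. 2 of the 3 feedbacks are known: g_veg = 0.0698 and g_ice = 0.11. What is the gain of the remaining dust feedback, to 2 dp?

0.04

Amplification A = ΔT/ΔT₀ = 2.04/1.6 = 1.275.
Total gain g = 1 − 1/A = 1 − 1/1.275 = 0.2157.
Known gains sum to 0.0698 + 0.11 = 0.1798.
g_dust = 0.2157 − 0.1798 = 0.04.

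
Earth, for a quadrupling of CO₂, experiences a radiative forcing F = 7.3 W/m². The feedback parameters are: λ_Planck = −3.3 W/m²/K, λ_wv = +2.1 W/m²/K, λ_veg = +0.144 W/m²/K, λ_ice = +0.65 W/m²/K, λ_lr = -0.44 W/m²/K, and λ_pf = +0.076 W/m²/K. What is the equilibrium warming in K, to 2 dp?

Net feedback parameter λ = (−3.3) + (+2.1) + (+0.144) + (+0.65) + (-0.44) + (+0.076) = -0.77 W/m²/K.
ΔT = −F/λ = −7.3/(-0.77) = 9.48 K.

9.48 K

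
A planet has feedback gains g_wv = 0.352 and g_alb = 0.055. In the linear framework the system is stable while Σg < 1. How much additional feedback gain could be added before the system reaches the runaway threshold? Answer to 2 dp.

0.59

Current total gain = 0.352 + 0.055 = 0.407.
Margin to runaway = 1 − 0.407 = 0.59.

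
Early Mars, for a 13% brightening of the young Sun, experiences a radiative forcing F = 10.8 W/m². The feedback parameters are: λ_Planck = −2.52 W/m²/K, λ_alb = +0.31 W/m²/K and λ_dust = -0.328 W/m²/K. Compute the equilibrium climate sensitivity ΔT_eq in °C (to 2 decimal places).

Net feedback parameter λ = (−2.52) + (+0.31) + (-0.328) = -2.538 W/m²/K.
ΔT = −F/λ = −10.8/(-2.538) = 4.26 °C.

4.26 °C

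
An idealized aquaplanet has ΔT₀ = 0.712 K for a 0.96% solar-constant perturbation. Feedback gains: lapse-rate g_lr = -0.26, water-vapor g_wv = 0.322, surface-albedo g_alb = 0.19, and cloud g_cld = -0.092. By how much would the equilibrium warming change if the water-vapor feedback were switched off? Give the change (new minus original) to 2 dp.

-0.23 K

Original: g = 0.16, ΔT = 0.712/(1−0.16) = 0.8476 K.
Without water-vapor: g' = -0.162, ΔT' = 0.712/(1+0.162) = 0.6127 K.
Change = 0.6127 − 0.8476 = -0.23 K.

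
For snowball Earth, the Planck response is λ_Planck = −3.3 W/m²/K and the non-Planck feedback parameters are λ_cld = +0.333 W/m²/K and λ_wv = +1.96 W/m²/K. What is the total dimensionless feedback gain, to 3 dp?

0.695

Convert to gains: g_cld = 0.333/3.3 = 0.1009; g_wv = 1.96/3.3 = 0.5939.
Total gain g = 0.6948.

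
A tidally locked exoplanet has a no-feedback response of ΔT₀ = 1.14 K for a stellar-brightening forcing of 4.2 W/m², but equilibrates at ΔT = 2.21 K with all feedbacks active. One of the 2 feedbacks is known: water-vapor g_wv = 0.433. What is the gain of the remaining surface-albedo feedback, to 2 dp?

Amplification A = ΔT/ΔT₀ = 2.21/1.14 = 1.939.
Total gain g = 1 − 1/A = 1 − 1/1.939 = 0.4843.
The known gain is 0.433.
g_alb = 0.4843 − 0.433 = 0.05.

0.05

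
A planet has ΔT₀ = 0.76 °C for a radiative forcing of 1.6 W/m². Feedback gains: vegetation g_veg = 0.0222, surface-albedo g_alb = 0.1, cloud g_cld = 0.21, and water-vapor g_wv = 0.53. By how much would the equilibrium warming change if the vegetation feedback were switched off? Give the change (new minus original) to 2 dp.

-0.77 °C

Original: g = 0.8622, ΔT = 0.76/(1−0.8622) = 5.5152 °C.
Without vegetation: g' = 0.84, ΔT' = 0.76/(1−0.84) = 4.7500 °C.
Change = 4.7500 − 5.5152 = -0.77 °C.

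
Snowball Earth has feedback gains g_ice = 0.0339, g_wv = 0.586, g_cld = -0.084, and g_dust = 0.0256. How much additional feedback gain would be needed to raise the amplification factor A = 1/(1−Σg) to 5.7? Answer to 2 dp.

Current total gain = 0.5615.
Target gain for A = 5.7: g* = 1 − 1/5.7 = 0.8246.
Additional gain needed = 0.8246 − 0.5615 = 0.26.

0.26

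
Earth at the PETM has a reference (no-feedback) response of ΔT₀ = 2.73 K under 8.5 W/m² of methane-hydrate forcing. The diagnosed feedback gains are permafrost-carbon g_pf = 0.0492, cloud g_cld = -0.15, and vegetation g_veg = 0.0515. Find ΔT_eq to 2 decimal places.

2.60 K

Total gain g = 0.0492 − 0.15 + 0.0515 = -0.0493.
Amplification A = 1/(1 + 0.0493) = 0.953.
ΔT = 2.73 × 0.953 = 2.60 K.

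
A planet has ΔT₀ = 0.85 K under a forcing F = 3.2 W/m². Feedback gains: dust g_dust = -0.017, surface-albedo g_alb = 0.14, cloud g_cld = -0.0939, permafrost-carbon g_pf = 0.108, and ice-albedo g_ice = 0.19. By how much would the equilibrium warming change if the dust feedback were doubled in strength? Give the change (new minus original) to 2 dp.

-0.03 K

Original: g = 0.3271, ΔT = 0.85/(1−0.3271) = 1.2632 K.
With doubled dust: g' = 0.3101, ΔT' = 0.85/(1−0.3101) = 1.2321 K.
Change = 1.2321 − 1.2632 = -0.03 K.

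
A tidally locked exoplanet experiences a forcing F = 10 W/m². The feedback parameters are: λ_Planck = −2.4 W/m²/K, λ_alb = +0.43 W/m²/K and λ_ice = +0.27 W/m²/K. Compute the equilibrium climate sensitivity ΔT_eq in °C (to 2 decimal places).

5.88 °C

Net feedback parameter λ = (−2.4) + (+0.43) + (+0.27) = -1.7 W/m²/K.
ΔT = −F/λ = −10/(-1.7) = 5.88 °C.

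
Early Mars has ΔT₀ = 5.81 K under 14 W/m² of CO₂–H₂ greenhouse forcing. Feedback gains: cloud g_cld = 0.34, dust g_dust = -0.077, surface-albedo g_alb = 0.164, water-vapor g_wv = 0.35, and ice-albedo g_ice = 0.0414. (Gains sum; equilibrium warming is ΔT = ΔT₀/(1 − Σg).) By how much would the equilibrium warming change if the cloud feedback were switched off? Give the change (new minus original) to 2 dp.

-20.85 K

Original: g = 0.8184, ΔT = 5.81/(1−0.8184) = 31.9934 K.
Without cloud: g' = 0.4784, ΔT' = 5.81/(1−0.4784) = 11.1388 K.
Change = 11.1388 − 31.9934 = -20.85 K.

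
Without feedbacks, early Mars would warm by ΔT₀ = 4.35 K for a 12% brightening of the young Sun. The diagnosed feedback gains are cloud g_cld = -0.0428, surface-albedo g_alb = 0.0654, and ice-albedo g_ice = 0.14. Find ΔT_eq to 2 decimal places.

5.19 K

Total gain g = -0.0428 + 0.0654 + 0.14 = 0.1626.
Amplification A = 1/(1 − 0.1626) = 1.194.
ΔT = 4.35 × 1.194 = 5.19 K.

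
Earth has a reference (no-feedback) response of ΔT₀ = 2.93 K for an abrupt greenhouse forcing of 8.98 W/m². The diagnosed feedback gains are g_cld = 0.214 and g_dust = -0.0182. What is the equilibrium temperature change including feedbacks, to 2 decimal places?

3.64 K

Total gain g = 0.214 − 0.0182 = 0.1958.
Amplification A = 1/(1 − 0.1958) = 1.243.
ΔT = 2.93 × 1.243 = 3.64 K.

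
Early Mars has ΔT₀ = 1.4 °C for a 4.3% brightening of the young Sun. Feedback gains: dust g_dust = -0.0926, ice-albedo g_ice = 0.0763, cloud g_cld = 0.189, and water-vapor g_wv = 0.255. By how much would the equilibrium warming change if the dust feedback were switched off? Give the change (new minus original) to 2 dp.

Original: g = 0.4277, ΔT = 1.4/(1−0.4277) = 2.4463 °C.
Without dust: g' = 0.5203, ΔT' = 1.4/(1−0.5203) = 2.9185 °C.
Change = 2.9185 − 2.4463 = 0.47 °C.

0.47 °C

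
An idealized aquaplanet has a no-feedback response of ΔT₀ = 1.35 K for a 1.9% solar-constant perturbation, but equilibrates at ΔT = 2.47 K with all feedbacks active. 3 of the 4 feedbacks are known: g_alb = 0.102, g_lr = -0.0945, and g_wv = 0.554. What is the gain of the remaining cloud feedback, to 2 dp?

-0.11

Amplification A = ΔT/ΔT₀ = 2.47/1.35 = 1.83.
Total gain g = 1 − 1/A = 1 − 1/1.83 = 0.4536.
Known gains sum to 0.102 − 0.0945 + 0.554 = 0.5615.
g_cld = 0.4536 − 0.5615 = -0.11.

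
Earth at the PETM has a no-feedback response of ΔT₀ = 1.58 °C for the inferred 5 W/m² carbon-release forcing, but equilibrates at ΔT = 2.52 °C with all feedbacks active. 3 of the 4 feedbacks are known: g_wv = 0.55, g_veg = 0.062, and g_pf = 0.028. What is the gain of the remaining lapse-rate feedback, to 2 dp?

Amplification A = ΔT/ΔT₀ = 2.52/1.58 = 1.595.
Total gain g = 1 − 1/A = 1 − 1/1.595 = 0.373.
Known gains sum to 0.55 + 0.062 + 0.028 = 0.64.
g_lr = 0.373 − 0.64 = -0.27.

-0.27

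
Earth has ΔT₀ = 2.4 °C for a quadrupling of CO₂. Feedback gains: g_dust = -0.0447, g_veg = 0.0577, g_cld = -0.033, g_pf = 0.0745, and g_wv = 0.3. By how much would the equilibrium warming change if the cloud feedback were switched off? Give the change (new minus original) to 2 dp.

0.20 °C

Original: g = 0.3545, ΔT = 2.4/(1−0.3545) = 3.7180 °C.
Without cloud: g' = 0.3875, ΔT' = 2.4/(1−0.3875) = 3.9184 °C.
Change = 3.9184 − 3.7180 = 0.20 °C.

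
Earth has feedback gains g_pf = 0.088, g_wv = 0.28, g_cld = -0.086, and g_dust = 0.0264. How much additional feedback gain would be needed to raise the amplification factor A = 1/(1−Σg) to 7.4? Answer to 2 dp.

0.56

Current total gain = 0.3084.
Target gain for A = 7.4: g* = 1 − 1/7.4 = 0.8649.
Additional gain needed = 0.8649 − 0.3084 = 0.56.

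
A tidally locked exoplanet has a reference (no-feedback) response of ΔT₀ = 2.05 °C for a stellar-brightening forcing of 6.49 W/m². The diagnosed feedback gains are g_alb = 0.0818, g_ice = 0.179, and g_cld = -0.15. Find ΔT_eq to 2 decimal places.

Total gain g = 0.0818 + 0.179 − 0.15 = 0.1108.
Amplification A = 1/(1 − 0.1108) = 1.125.
ΔT = 2.05 × 1.125 = 2.31 °C.

2.31 °C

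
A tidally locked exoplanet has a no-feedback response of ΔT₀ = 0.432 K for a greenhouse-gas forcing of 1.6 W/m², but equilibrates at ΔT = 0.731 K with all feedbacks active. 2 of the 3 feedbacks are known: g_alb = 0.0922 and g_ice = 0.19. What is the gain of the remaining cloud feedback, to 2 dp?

Amplification A = ΔT/ΔT₀ = 0.731/0.432 = 1.692.
Total gain g = 1 − 1/A = 1 − 1/1.692 = 0.409.
Known gains sum to 0.0922 + 0.19 = 0.2822.
g_cld = 0.409 − 0.2822 = 0.13.

0.13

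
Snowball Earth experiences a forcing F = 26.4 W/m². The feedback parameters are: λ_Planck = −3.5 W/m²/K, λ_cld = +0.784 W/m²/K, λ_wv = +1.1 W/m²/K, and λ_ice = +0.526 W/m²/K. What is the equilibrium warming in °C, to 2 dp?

24.22 °C

Net feedback parameter λ = (−3.5) + (+0.784) + (+1.1) + (+0.526) = -1.09 W/m²/K.
ΔT = −F/λ = −26.4/(-1.09) = 24.22 °C.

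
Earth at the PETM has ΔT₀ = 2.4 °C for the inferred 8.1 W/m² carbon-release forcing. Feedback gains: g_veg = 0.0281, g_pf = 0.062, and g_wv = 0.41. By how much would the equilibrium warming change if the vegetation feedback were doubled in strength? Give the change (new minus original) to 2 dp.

0.29 °C

Original: g = 0.5001, ΔT = 2.4/(1−0.5001) = 4.8010 °C.
With doubled vegetation: g' = 0.5282, ΔT' = 2.4/(1−0.5282) = 5.0869 °C.
Change = 5.0869 − 4.8010 = 0.29 °C.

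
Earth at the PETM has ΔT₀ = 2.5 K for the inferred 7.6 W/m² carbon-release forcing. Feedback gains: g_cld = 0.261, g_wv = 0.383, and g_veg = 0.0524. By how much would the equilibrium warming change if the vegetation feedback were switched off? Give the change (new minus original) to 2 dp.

Original: g = 0.6964, ΔT = 2.5/(1−0.6964) = 8.2345 K.
Without vegetation: g' = 0.644, ΔT' = 2.5/(1−0.644) = 7.0225 K.
Change = 7.0225 − 8.2345 = -1.21 K.

-1.21 K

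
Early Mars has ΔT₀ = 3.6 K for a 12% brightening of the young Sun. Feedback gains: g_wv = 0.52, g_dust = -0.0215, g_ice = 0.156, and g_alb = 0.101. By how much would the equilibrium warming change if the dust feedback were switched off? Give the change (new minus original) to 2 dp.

1.42 K

Original: g = 0.7555, ΔT = 3.6/(1−0.7555) = 14.7239 K.
Without dust: g' = 0.777, ΔT' = 3.6/(1−0.777) = 16.1435 K.
Change = 16.1435 − 14.7239 = 1.42 K.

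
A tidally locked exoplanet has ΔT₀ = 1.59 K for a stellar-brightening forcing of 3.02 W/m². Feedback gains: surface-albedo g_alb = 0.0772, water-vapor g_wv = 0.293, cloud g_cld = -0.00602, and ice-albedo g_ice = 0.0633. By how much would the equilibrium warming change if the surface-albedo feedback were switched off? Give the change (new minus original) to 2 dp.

Original: g = 0.42748, ΔT = 1.59/(1−0.42748) = 2.7772 K.
Without surface-albedo: g' = 0.35028, ΔT' = 1.59/(1−0.35028) = 2.4472 K.
Change = 2.4472 − 2.7772 = -0.33 K.

-0.33 K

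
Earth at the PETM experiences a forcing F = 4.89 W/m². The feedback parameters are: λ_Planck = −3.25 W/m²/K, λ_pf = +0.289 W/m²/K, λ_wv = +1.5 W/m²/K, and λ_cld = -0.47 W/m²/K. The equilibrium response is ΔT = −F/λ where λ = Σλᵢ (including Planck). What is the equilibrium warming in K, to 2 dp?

Net feedback parameter λ = (−3.25) + (+0.289) + (+1.5) + (-0.47) = -1.931 W/m²/K.
ΔT = −F/λ = −4.89/(-1.931) = 2.53 K.

2.53 K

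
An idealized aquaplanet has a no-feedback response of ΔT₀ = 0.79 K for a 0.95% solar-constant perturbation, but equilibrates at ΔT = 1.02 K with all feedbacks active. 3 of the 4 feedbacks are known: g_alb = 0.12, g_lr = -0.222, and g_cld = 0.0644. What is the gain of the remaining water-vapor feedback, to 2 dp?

0.26

Amplification A = ΔT/ΔT₀ = 1.02/0.79 = 1.291.
Total gain g = 1 − 1/A = 1 − 1/1.291 = 0.2254.
Known gains sum to 0.12 − 0.222 + 0.0644 = -0.0376.
g_wv = 0.2254 + 0.0376 = 0.26.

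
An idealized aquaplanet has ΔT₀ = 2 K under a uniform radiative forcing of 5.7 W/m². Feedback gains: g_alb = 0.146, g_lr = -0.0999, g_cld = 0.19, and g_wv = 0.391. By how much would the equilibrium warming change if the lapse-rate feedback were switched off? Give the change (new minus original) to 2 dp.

1.96 K

Original: g = 0.6271, ΔT = 2/(1−0.6271) = 5.3634 K.
Without lapse-rate: g' = 0.727, ΔT' = 2/(1−0.727) = 7.3260 K.
Change = 7.3260 − 5.3634 = 1.96 K.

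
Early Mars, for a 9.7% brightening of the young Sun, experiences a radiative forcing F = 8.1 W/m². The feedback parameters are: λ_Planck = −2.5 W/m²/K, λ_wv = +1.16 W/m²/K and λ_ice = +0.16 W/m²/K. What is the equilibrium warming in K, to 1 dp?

6.9 K

Net feedback parameter λ = (−2.5) + (+1.16) + (+0.16) = -1.18 W/m²/K.
ΔT = −F/λ = −8.1/(-1.18) = 6.9 K.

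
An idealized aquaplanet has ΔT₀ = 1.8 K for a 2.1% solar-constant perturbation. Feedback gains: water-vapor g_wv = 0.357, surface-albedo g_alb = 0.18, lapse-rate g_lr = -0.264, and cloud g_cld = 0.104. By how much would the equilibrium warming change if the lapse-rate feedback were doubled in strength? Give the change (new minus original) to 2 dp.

Original: g = 0.377, ΔT = 1.8/(1−0.377) = 2.8892 K.
With doubled lapse-rate: g' = 0.113, ΔT' = 1.8/(1−0.113) = 2.0293 K.
Change = 2.0293 − 2.8892 = -0.86 K.

-0.86 K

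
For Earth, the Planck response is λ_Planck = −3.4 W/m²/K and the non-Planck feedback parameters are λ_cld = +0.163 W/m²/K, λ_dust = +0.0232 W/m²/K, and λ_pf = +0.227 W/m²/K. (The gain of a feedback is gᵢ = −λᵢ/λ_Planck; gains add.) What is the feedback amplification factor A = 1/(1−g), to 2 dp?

Convert to gains: g_cld = 0.163/3.4 = 0.04794; g_dust = 0.0232/3.4 = 0.006824; g_pf = 0.227/3.4 = 0.06676.
Total gain g = 0.121524.
A = 1/(1 − 0.121524) = 1.14.

1.14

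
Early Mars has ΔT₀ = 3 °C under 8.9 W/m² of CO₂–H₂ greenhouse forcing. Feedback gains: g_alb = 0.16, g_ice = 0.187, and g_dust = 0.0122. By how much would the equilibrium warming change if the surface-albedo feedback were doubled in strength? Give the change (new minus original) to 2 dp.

1.56 °C

Original: g = 0.3592, ΔT = 3/(1−0.3592) = 4.6816 °C.
With doubled surface-albedo: g' = 0.5192, ΔT' = 3/(1−0.5192) = 6.2396 °C.
Change = 6.2396 − 4.6816 = 1.56 °C.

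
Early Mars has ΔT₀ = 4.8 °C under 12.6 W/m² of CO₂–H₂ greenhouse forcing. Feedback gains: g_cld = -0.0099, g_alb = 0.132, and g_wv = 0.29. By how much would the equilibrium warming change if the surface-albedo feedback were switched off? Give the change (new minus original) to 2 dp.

-1.50 °C

Original: g = 0.4121, ΔT = 4.8/(1−0.4121) = 8.1647 °C.
Without surface-albedo: g' = 0.2801, ΔT' = 4.8/(1−0.2801) = 6.6676 °C.
Change = 6.6676 − 8.1647 = -1.50 °C.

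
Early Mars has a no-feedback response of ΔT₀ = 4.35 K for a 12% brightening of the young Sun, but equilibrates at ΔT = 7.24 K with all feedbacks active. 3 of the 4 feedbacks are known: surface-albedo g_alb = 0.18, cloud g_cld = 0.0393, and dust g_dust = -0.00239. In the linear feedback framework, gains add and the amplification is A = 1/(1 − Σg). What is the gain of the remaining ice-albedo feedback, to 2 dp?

0.18

Amplification A = ΔT/ΔT₀ = 7.24/4.35 = 1.664.
Total gain g = 1 − 1/A = 1 − 1/1.664 = 0.399.
Known gains sum to 0.18 + 0.0393 − 0.00239 = 0.21691.
g_ice = 0.399 − 0.21691 = 0.18.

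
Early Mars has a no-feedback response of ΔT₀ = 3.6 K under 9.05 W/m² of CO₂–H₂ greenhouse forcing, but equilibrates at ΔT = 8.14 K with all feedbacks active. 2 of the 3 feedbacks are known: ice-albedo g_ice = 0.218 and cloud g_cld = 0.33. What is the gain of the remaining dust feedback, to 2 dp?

0.01

Amplification A = ΔT/ΔT₀ = 8.14/3.6 = 2.261.
Total gain g = 1 − 1/A = 1 − 1/2.261 = 0.5577.
Known gains sum to 0.218 + 0.33 = 0.548.
g_dust = 0.5577 − 0.548 = 0.01.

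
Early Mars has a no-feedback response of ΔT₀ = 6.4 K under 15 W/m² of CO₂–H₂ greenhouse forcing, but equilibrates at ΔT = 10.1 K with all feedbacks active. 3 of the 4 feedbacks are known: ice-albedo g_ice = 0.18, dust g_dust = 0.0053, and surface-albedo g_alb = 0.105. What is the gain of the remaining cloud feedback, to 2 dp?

0.08

Amplification A = ΔT/ΔT₀ = 10.1/6.4 = 1.578.
Total gain g = 1 − 1/A = 1 − 1/1.578 = 0.3663.
Known gains sum to 0.18 + 0.0053 + 0.105 = 0.2903.
g_cld = 0.3663 − 0.2903 = 0.08.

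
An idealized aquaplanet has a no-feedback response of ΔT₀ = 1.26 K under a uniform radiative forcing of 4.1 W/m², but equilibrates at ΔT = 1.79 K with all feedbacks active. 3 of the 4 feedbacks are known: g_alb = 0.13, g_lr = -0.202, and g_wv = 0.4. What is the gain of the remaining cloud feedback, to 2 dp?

-0.03

Amplification A = ΔT/ΔT₀ = 1.79/1.26 = 1.421.
Total gain g = 1 − 1/A = 1 − 1/1.421 = 0.2963.
Known gains sum to 0.13 − 0.202 + 0.4 = 0.328.
g_cld = 0.2963 − 0.328 = -0.03.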